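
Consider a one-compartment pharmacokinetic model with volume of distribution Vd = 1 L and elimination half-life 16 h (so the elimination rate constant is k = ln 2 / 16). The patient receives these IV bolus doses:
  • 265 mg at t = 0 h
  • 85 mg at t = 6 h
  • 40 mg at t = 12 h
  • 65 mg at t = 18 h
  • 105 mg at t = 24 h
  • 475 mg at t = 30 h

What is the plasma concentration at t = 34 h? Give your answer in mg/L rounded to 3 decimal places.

k = ln 2 / 16 = 0.04332 per h
Dose 1 (265 mg at t=0 h): 265·exp(−0.04332·34) = 60.752 mg/L
Dose 2 (85 mg at t=6 h): 85·exp(−0.04332·28) = 25.271 mg/L
Dose 3 (40 mg at t=12 h): 40·exp(−0.04332·22) = 15.422 mg/L
Dose 4 (65 mg at t=18 h): 65·exp(−0.04332·16) = 32.500 mg/L
Dose 5 (105 mg at t=24 h): 105·exp(−0.04332·10) = 68.084 mg/L
Dose 6 (475 mg at t=30 h): 475·exp(−0.04332·4) = 399.426 mg/L
C(34) = 60.752 + 25.271 + 15.422 + 32.500 + 68.084 + 399.426 = 601.454 mg/L

601.454 mg/L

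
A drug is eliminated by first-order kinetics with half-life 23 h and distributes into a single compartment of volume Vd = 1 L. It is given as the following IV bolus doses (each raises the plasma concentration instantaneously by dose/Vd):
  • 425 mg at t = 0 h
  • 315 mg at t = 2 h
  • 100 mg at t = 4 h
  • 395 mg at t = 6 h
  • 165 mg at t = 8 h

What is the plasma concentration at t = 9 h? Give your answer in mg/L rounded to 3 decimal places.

1186.095 mg/L

k = ln 2 / 23 = 0.03014 per h
Dose 1 (425 mg at t=0 h): 425·exp(−0.03014·9) = 324.037 mg/L
Dose 2 (315 mg at t=2 h): 315·exp(−0.03014·7) = 255.090 mg/L
Dose 3 (100 mg at t=4 h): 100·exp(−0.03014·5) = 86.012 mg/L
Dose 4 (395 mg at t=6 h): 395·exp(−0.03014·3) = 360.855 mg/L
Dose 5 (165 mg at t=8 h): 165·exp(−0.03014·1) = 160.102 mg/L
C(9) = 324.037 + 255.090 + 86.012 + 360.855 + 160.102 = 1186.095 mg/L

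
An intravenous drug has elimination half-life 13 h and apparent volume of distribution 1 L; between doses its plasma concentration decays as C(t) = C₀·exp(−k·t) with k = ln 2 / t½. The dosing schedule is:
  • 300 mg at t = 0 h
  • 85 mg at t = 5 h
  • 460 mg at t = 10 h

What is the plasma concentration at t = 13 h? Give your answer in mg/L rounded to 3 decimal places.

597.487 mg/L

k = ln 2 / 13 = 0.05332 per h
Dose 1 (300 mg at t=0 h): 300·exp(−0.05332·13) = 150.000 mg/L
Dose 2 (85 mg at t=5 h): 85·exp(−0.05332·8) = 55.484 mg/L
Dose 3 (460 mg at t=10 h): 460·exp(−0.05332·3) = 392.003 mg/L
C(13) = 150.000 + 55.484 + 392.003 = 597.487 mg/L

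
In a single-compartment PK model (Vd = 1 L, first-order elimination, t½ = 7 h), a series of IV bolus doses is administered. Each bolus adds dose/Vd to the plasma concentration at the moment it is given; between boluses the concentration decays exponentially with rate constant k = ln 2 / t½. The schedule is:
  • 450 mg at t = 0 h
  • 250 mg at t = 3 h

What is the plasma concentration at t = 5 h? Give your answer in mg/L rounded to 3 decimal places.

479.362 mg/L

k = ln 2 / 7 = 0.09902 per h
Dose 1 (450 mg at t=0 h): 450·exp(−0.09902·5) = 274.278 mg/L
Dose 2 (250 mg at t=3 h): 250·exp(−0.09902·2) = 205.084 mg/L
C(5) = 274.278 + 205.084 = 479.362 mg/L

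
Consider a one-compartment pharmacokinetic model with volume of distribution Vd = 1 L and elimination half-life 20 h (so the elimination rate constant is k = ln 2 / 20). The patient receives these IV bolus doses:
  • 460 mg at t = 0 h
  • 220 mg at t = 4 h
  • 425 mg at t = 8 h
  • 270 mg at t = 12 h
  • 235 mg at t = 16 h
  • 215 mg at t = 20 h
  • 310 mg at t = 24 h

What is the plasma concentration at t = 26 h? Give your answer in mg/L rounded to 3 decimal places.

1313.453 mg/L

k = ln 2 / 20 = 0.03466 per h
Dose 1 (460 mg at t=0 h): 460·exp(−0.03466·26) = 186.818 mg/L
Dose 2 (220 mg at t=4 h): 220·exp(−0.03466·22) = 102.634 mg/L
Dose 3 (425 mg at t=8 h): 425·exp(−0.03466·18) = 227.752 mg/L
Dose 4 (270 mg at t=12 h): 270·exp(−0.03466·14) = 166.204 mg/L
Dose 5 (235 mg at t=16 h): 235·exp(−0.03466·10) = 166.170 mg/L
Dose 6 (215 mg at t=20 h): 215·exp(−0.03466·6) = 174.634 mg/L
Dose 7 (310 mg at t=24 h): 310·exp(−0.03466·2) = 289.240 mg/L
C(26) = 186.818 + 102.634 + 227.752 + 166.204 + 166.170 + 174.634 + 289.240 = 1313.453 mg/L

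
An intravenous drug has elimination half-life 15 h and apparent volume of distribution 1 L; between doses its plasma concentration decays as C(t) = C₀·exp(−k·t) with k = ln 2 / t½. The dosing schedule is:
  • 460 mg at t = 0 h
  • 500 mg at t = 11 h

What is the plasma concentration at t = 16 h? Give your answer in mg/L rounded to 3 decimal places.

616.464 mg/L

k = ln 2 / 15 = 0.04621 per h
Dose 1 (460 mg at t=0 h): 460·exp(−0.04621·16) = 219.614 mg/L
Dose 2 (500 mg at t=11 h): 500·exp(−0.04621·5) = 396.850 mg/L
C(16) = 219.614 + 396.850 = 616.464 mg/L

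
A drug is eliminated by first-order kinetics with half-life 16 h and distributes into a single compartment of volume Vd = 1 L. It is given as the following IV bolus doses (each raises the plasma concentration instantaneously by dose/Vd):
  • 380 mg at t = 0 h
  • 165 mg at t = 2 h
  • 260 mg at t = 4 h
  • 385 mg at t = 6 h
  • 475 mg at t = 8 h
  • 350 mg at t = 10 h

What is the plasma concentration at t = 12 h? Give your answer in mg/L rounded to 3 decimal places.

1534.039 mg/L

k = ln 2 / 16 = 0.04332 per h
Dose 1 (380 mg at t=0 h): 380·exp(−0.04332·12) = 225.949 mg/L
Dose 2 (165 mg at t=2 h): 165·exp(−0.04332·10) = 106.989 mg/L
Dose 3 (260 mg at t=4 h): 260·exp(−0.04332·8) = 183.848 mg/L
Dose 4 (385 mg at t=6 h): 385·exp(−0.04332·6) = 296.876 mg/L
Dose 5 (475 mg at t=8 h): 475·exp(−0.04332·4) = 399.426 mg/L
Dose 6 (350 mg at t=10 h): 350·exp(−0.04332·2) = 320.951 mg/L
C(12) = 225.949 + 106.989 + 183.848 + 296.876 + 399.426 + 320.951 = 1534.039 mg/L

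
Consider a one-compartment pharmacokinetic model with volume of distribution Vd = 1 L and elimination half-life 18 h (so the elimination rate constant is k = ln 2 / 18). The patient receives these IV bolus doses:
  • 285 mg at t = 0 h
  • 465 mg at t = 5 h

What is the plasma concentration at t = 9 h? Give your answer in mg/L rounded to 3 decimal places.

600.144 mg/L

k = ln 2 / 18 = 0.03851 per h
Dose 1 (285 mg at t=0 h): 285·exp(−0.03851·9) = 201.525 mg/L
Dose 2 (465 mg at t=5 h): 465·exp(−0.03851·4) = 398.618 mg/L
C(9) = 201.525 + 398.618 = 600.144 mg/L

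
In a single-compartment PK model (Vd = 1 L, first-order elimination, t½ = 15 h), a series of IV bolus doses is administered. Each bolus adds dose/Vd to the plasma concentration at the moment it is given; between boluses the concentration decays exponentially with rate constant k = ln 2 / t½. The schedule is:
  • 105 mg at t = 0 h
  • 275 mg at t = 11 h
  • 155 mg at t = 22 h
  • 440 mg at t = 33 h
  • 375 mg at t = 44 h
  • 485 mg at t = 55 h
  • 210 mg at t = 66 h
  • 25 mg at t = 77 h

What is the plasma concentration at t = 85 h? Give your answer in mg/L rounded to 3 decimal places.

k = ln 2 / 15 = 0.04621 per h
Dose 1 (105 mg at t=0 h): 105·exp(−0.04621·85) = 2.067 mg/L
Dose 2 (275 mg at t=11 h): 275·exp(−0.04621·74) = 9.000 mg/L
Dose 3 (155 mg at t=22 h): 155·exp(−0.04621·63) = 8.433 mg/L
Dose 4 (440 mg at t=33 h): 440·exp(−0.04621·52) = 39.800 mg/L
Dose 5 (375 mg at t=44 h): 375·exp(−0.04621·41) = 56.392 mg/L
Dose 6 (485 mg at t=55 h): 485·exp(−0.04621·30) = 121.250 mg/L
Dose 7 (210 mg at t=66 h): 210·exp(−0.04621·19) = 87.280 mg/L
Dose 8 (25 mg at t=77 h): 25·exp(−0.04621·8) = 17.274 mg/L
C(85) = 2.067 + 9.000 + 8.433 + 39.800 + 56.392 + 121.250 + 87.280 + 17.274 = 341.496 mg/L

341.496 mg/L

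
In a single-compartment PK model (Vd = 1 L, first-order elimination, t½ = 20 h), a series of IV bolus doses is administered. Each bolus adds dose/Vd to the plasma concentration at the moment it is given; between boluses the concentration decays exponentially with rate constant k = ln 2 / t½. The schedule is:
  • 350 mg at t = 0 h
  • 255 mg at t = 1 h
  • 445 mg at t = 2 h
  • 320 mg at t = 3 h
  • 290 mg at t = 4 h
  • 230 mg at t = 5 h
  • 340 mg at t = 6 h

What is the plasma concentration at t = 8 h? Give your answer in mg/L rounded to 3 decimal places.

k = ln 2 / 20 = 0.03466 per h
Dose 1 (350 mg at t=0 h): 350·exp(−0.03466·8) = 265.250 mg/L
Dose 2 (255 mg at t=1 h): 255·exp(−0.03466·7) = 200.069 mg/L
Dose 3 (445 mg at t=2 h): 445·exp(−0.03466·6) = 361.452 mg/L
Dose 4 (320 mg at t=3 h): 320·exp(−0.03466·5) = 269.087 mg/L
Dose 5 (290 mg at t=4 h): 290·exp(−0.03466·4) = 252.460 mg/L
Dose 6 (230 mg at t=5 h): 230·exp(−0.03466·3) = 207.288 mg/L
Dose 7 (340 mg at t=6 h): 340·exp(−0.03466·2) = 317.231 mg/L
C(8) = 265.250 + 200.069 + 361.452 + 269.087 + 252.460 + 207.288 + 317.231 = 1872.837 mg/L

1872.837 mg/L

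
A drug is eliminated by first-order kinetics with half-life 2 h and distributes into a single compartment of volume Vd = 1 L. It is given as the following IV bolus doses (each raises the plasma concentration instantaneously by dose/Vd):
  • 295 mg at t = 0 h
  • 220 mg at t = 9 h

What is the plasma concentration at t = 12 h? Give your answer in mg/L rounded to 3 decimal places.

k = ln 2 / 2 = 0.34657 per h
Dose 1 (295 mg at t=0 h): 295·exp(−0.34657·12) = 4.609 mg/L
Dose 2 (220 mg at t=9 h): 220·exp(−0.34657·3) = 77.782 mg/L
C(12) = 4.609 + 77.782 = 82.391 mg/L

82.391 mg/L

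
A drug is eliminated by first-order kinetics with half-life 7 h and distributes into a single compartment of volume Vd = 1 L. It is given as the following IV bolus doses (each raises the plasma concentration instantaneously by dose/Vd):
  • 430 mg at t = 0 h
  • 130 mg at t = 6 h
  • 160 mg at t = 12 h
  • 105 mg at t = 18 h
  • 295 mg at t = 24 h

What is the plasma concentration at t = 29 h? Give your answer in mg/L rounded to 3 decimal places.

k = ln 2 / 7 = 0.09902 per h
Dose 1 (430 mg at t=0 h): 430·exp(−0.09902·29) = 24.341 mg/L
Dose 2 (130 mg at t=6 h): 130·exp(−0.09902·23) = 13.330 mg/L
Dose 3 (160 mg at t=12 h): 160·exp(−0.09902·17) = 29.720 mg/L
Dose 4 (105 mg at t=18 h): 105·exp(−0.09902·11) = 35.330 mg/L
Dose 5 (295 mg at t=24 h): 295·exp(−0.09902·5) = 179.805 mg/L
C(29) = 24.341 + 13.330 + 29.720 + 35.330 + 179.805 = 282.526 mg/L

282.526 mg/L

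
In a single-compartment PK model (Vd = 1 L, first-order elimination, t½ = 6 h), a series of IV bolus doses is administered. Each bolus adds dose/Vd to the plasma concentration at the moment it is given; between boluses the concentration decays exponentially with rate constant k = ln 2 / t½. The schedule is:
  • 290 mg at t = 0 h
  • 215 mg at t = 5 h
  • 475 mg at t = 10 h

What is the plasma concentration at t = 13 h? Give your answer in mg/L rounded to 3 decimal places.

k = ln 2 / 6 = 0.11552 per h
Dose 1 (290 mg at t=0 h): 290·exp(−0.11552·13) = 64.590 mg/L
Dose 2 (215 mg at t=5 h): 215·exp(−0.11552·8) = 85.323 mg/L
Dose 3 (475 mg at t=10 h): 475·exp(−0.11552·3) = 335.876 mg/L
C(13) = 64.590 + 85.323 + 335.876 = 485.789 mg/L

485.789 mg/L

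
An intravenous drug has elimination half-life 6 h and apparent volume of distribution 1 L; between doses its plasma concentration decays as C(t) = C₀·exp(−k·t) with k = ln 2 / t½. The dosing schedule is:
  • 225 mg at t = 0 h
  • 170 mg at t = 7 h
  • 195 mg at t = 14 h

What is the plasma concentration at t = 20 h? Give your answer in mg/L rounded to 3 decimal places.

157.686 mg/L

k = ln 2 / 6 = 0.11552 per h
Dose 1 (225 mg at t=0 h): 225·exp(−0.11552·20) = 22.323 mg/L
Dose 2 (170 mg at t=7 h): 170·exp(−0.11552·13) = 37.863 mg/L
Dose 3 (195 mg at t=14 h): 195·exp(−0.11552·6) = 97.500 mg/L
C(20) = 22.323 + 37.863 + 97.500 = 157.686 mg/L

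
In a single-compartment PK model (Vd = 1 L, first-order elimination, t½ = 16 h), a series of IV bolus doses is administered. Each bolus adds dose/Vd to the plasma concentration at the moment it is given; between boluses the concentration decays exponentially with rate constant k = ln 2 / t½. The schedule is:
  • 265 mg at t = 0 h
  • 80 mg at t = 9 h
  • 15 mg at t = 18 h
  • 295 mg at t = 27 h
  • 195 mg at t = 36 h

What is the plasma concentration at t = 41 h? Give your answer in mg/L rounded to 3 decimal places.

388.271 mg/L

k = ln 2 / 16 = 0.04332 per h
Dose 1 (265 mg at t=0 h): 265·exp(−0.04332·41) = 44.860 mg/L
Dose 2 (80 mg at t=9 h): 80·exp(−0.04332·32) = 20.000 mg/L
Dose 3 (15 mg at t=18 h): 15·exp(−0.04332·23) = 5.538 mg/L
Dose 4 (295 mg at t=27 h): 295·exp(−0.04332·14) = 160.850 mg/L
Dose 5 (195 mg at t=36 h): 195·exp(−0.04332·5) = 157.023 mg/L
C(41) = 44.860 + 20.000 + 5.538 + 160.850 + 157.023 = 388.271 mg/L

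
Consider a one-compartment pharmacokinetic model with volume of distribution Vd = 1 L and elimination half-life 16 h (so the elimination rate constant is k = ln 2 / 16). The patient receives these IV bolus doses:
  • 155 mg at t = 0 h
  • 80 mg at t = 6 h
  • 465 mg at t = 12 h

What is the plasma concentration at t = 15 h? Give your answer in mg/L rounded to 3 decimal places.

543.430 mg/L

k = ln 2 / 16 = 0.04332 per h
Dose 1 (155 mg at t=0 h): 155·exp(−0.04332·15) = 80.931 mg/L
Dose 2 (80 mg at t=6 h): 80·exp(−0.04332·9) = 54.170 mg/L
Dose 3 (465 mg at t=12 h): 465·exp(−0.04332·3) = 408.329 mg/L
C(15) = 80.931 + 54.170 + 408.329 = 543.430 mg/L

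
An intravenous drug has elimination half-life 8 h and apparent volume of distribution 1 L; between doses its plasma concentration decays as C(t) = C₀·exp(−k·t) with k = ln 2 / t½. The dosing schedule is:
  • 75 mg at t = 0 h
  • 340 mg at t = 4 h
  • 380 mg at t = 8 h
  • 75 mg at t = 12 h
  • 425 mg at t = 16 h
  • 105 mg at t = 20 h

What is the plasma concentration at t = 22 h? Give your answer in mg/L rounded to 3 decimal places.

568.134 mg/L

k = ln 2 / 8 = 0.08664 per h
Dose 1 (75 mg at t=0 h): 75·exp(−0.08664·22) = 11.149 mg/L
Dose 2 (340 mg at t=4 h): 340·exp(−0.08664·18) = 71.476 mg/L
Dose 3 (380 mg at t=8 h): 380·exp(−0.08664·14) = 112.975 mg/L
Dose 4 (75 mg at t=12 h): 75·exp(−0.08664·10) = 31.534 mg/L
Dose 5 (425 mg at t=16 h): 425·exp(−0.08664·6) = 252.707 mg/L
Dose 6 (105 mg at t=20 h): 105·exp(−0.08664·2) = 88.294 mg/L
C(22) = 11.149 + 71.476 + 112.975 + 31.534 + 252.707 + 88.294 = 568.134 mg/L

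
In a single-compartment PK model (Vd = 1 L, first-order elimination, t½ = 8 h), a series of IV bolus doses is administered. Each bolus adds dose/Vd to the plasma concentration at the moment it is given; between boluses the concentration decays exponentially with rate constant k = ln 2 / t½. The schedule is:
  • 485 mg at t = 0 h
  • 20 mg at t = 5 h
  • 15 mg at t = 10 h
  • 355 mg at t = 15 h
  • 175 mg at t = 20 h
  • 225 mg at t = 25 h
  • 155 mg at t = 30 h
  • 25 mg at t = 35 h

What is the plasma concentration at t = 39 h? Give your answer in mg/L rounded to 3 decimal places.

k = ln 2 / 8 = 0.08664 per h
Dose 1 (485 mg at t=0 h): 485·exp(−0.08664·39) = 16.528 mg/L
Dose 2 (20 mg at t=5 h): 20·exp(−0.08664·34) = 1.051 mg/L
Dose 3 (15 mg at t=10 h): 15·exp(−0.08664·29) = 1.216 mg/L
Dose 4 (355 mg at t=15 h): 355·exp(−0.08664·24) = 44.375 mg/L
Dose 5 (175 mg at t=20 h): 175·exp(−0.08664·19) = 33.736 mg/L
Dose 6 (225 mg at t=25 h): 225·exp(−0.08664·14) = 66.893 mg/L
Dose 7 (155 mg at t=30 h): 155·exp(−0.08664·9) = 71.068 mg/L
Dose 8 (25 mg at t=35 h): 25·exp(−0.08664·4) = 17.678 mg/L
C(39) = 16.528 + 1.051 + 1.216 + 44.375 + 33.736 + 66.893 + 71.068 + 17.678 = 252.544 mg/L

252.544 mg/L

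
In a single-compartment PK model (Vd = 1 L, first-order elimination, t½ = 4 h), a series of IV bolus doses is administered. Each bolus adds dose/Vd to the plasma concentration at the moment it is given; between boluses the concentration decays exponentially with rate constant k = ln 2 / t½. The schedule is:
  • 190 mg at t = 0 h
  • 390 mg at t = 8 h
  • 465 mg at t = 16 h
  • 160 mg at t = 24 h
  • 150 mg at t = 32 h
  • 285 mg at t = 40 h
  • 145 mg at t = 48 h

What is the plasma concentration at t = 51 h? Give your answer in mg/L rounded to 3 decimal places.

k = ln 2 / 4 = 0.17329 per h
Dose 1 (190 mg at t=0 h): 190·exp(−0.17329·51) = 0.028 mg/L
Dose 2 (390 mg at t=8 h): 390·exp(−0.17329·43) = 0.226 mg/L
Dose 3 (465 mg at t=16 h): 465·exp(−0.17329·35) = 1.080 mg/L
Dose 4 (160 mg at t=24 h): 160·exp(−0.17329·27) = 1.487 mg/L
Dose 5 (150 mg at t=32 h): 150·exp(−0.17329·19) = 5.574 mg/L
Dose 6 (285 mg at t=40 h): 285·exp(−0.17329·11) = 42.366 mg/L
Dose 7 (145 mg at t=48 h): 145·exp(−0.17329·3) = 86.218 mg/L
C(51) = 0.028 + 0.226 + 1.080 + 1.487 + 5.574 + 42.366 + 86.218 = 136.978 mg/L

136.978 mg/L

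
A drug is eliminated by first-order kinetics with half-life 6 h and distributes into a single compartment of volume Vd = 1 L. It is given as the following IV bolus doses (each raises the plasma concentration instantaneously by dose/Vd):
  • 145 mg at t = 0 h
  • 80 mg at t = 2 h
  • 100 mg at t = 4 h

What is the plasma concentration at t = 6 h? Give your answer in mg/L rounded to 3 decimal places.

202.267 mg/L

k = ln 2 / 6 = 0.11552 per h
Dose 1 (145 mg at t=0 h): 145·exp(−0.11552·6) = 72.500 mg/L
Dose 2 (80 mg at t=2 h): 80·exp(−0.11552·4) = 50.397 mg/L
Dose 3 (100 mg at t=4 h): 100·exp(−0.11552·2) = 79.370 mg/L
C(6) = 72.500 + 50.397 + 79.370 = 202.267 mg/L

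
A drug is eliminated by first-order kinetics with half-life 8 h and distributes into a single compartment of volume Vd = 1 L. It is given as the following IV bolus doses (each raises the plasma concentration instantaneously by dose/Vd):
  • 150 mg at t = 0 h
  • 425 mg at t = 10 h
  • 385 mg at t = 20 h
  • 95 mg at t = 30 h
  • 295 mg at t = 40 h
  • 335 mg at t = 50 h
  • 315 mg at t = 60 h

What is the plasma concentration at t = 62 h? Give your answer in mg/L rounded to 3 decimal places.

k = ln 2 / 8 = 0.08664 per h
Dose 1 (150 mg at t=0 h): 150·exp(−0.08664·62) = 0.697 mg/L
Dose 2 (425 mg at t=10 h): 425·exp(−0.08664·52) = 4.696 mg/L
Dose 3 (385 mg at t=20 h): 385·exp(−0.08664·42) = 10.117 mg/L
Dose 4 (95 mg at t=30 h): 95·exp(−0.08664·32) = 5.938 mg/L
Dose 5 (295 mg at t=40 h): 295·exp(−0.08664·22) = 43.852 mg/L
Dose 6 (335 mg at t=50 h): 335·exp(−0.08664·12) = 118.440 mg/L
Dose 7 (315 mg at t=60 h): 315·exp(−0.08664·2) = 264.882 mg/L
C(62) = 0.697 + 4.696 + 10.117 + 5.938 + 43.852 + 118.440 + 264.882 = 448.622 mg/L

448.622 mg/L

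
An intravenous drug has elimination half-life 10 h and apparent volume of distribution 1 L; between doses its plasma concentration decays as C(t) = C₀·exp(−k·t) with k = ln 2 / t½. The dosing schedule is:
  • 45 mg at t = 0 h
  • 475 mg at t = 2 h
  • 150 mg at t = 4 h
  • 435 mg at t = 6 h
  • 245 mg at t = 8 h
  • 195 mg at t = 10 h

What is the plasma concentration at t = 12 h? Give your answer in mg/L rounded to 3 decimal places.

985.665 mg/L

k = ln 2 / 10 = 0.06931 per h
Dose 1 (45 mg at t=0 h): 45·exp(−0.06931·12) = 19.587 mg/L
Dose 2 (475 mg at t=2 h): 475·exp(−0.06931·10) = 237.500 mg/L
Dose 3 (150 mg at t=4 h): 150·exp(−0.06931·8) = 86.152 mg/L
Dose 4 (435 mg at t=6 h): 435·exp(−0.06931·6) = 286.993 mg/L
Dose 5 (245 mg at t=8 h): 245·exp(−0.06931·4) = 185.675 mg/L
Dose 6 (195 mg at t=10 h): 195·exp(−0.06931·2) = 169.757 mg/L
C(12) = 19.587 + 237.500 + 86.152 + 286.993 + 185.675 + 169.757 = 985.665 mg/L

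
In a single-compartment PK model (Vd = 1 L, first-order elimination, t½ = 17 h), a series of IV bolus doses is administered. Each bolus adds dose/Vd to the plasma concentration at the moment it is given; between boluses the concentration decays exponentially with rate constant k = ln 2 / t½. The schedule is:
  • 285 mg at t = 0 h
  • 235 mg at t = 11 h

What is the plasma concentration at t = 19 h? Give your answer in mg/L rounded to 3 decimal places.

k = ln 2 / 17 = 0.04077 per h
Dose 1 (285 mg at t=0 h): 285·exp(−0.04077·19) = 131.341 mg/L
Dose 2 (235 mg at t=11 h): 235·exp(−0.04077·8) = 169.593 mg/L
C(19) = 131.341 + 169.593 = 300.933 mg/L

300.933 mg/L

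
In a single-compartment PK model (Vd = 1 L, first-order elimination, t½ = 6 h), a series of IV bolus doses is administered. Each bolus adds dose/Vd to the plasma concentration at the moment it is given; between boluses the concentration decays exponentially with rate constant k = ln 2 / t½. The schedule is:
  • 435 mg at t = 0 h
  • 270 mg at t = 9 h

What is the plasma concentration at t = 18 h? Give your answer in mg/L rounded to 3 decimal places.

k = ln 2 / 6 = 0.11552 per h
Dose 1 (435 mg at t=0 h): 435·exp(−0.11552·18) = 54.375 mg/L
Dose 2 (270 mg at t=9 h): 270·exp(−0.11552·9) = 95.459 mg/L
C(18) = 54.375 + 95.459 = 149.834 mg/L

149.834 mg/L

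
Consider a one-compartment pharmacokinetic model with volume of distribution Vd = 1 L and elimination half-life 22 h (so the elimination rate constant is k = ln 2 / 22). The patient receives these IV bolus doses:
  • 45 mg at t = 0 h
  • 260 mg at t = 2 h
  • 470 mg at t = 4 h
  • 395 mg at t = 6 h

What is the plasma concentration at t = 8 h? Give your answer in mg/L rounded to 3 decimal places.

k = ln 2 / 22 = 0.03151 per h
Dose 1 (45 mg at t=0 h): 45·exp(−0.03151·8) = 34.974 mg/L
Dose 2 (260 mg at t=2 h): 260·exp(−0.03151·6) = 215.216 mg/L
Dose 3 (470 mg at t=4 h): 470·exp(−0.03151·4) = 414.348 mg/L
Dose 4 (395 mg at t=6 h): 395·exp(−0.03151·2) = 370.878 mg/L
C(8) = 34.974 + 215.216 + 414.348 + 370.878 = 1035.416 mg/L

1035.416 mg/L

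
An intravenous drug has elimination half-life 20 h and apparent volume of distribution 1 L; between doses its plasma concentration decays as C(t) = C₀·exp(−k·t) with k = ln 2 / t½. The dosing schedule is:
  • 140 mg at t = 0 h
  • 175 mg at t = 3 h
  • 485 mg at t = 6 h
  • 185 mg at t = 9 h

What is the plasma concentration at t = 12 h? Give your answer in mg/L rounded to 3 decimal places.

781.147 mg/L

k = ln 2 / 20 = 0.03466 per h
Dose 1 (140 mg at t=0 h): 140·exp(−0.03466·12) = 92.366 mg/L
Dose 2 (175 mg at t=3 h): 175·exp(−0.03466·9) = 128.107 mg/L
Dose 3 (485 mg at t=6 h): 485·exp(−0.03466·6) = 393.942 mg/L
Dose 4 (185 mg at t=9 h): 185·exp(−0.03466·3) = 166.731 mg/L
C(12) = 92.366 + 128.107 + 393.942 + 166.731 = 781.147 mg/L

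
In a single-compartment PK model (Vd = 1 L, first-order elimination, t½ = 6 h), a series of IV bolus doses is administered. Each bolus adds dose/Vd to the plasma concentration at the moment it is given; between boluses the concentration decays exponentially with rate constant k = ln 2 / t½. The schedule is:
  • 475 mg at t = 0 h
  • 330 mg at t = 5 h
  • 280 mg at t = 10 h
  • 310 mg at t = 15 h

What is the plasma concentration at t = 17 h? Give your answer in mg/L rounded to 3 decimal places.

519.919 mg/L

k = ln 2 / 6 = 0.11552 per h
Dose 1 (475 mg at t=0 h): 475·exp(−0.11552·17) = 66.646 mg/L
Dose 2 (330 mg at t=5 h): 330·exp(−0.11552·12) = 82.500 mg/L
Dose 3 (280 mg at t=10 h): 280·exp(−0.11552·7) = 124.726 mg/L
Dose 4 (310 mg at t=15 h): 310·exp(−0.11552·2) = 246.047 mg/L
C(17) = 66.646 + 82.500 + 124.726 + 246.047 = 519.919 mg/L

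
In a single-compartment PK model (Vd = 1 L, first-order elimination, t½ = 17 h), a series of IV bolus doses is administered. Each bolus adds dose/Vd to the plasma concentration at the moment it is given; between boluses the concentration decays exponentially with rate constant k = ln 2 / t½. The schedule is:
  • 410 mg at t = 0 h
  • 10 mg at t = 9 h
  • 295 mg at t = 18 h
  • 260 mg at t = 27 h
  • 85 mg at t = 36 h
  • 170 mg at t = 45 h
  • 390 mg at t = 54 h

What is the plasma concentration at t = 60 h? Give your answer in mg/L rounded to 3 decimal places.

k = ln 2 / 17 = 0.04077 per h
Dose 1 (410 mg at t=0 h): 410·exp(−0.04077·60) = 35.508 mg/L
Dose 2 (10 mg at t=9 h): 10·exp(−0.04077·51) = 1.250 mg/L
Dose 3 (295 mg at t=18 h): 295·exp(−0.04077·42) = 53.223 mg/L
Dose 4 (260 mg at t=27 h): 260·exp(−0.04077·33) = 67.705 mg/L
Dose 5 (85 mg at t=36 h): 85·exp(−0.04077·24) = 31.947 mg/L
Dose 6 (170 mg at t=45 h): 170·exp(−0.04077·15) = 92.222 mg/L
Dose 7 (390 mg at t=54 h): 390·exp(−0.04077·6) = 305.365 mg/L
C(60) = 35.508 + 1.250 + 53.223 + 67.705 + 31.947 + 92.222 + 305.365 = 587.220 mg/L

587.220 mg/L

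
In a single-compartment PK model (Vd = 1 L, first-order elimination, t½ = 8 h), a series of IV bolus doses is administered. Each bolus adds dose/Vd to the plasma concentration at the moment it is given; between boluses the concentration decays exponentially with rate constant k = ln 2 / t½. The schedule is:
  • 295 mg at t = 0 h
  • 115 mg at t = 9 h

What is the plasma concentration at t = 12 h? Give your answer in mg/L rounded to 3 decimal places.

k = ln 2 / 8 = 0.08664 per h
Dose 1 (295 mg at t=0 h): 295·exp(−0.08664·12) = 104.298 mg/L
Dose 2 (115 mg at t=9 h): 115·exp(−0.08664·3) = 88.677 mg/L
C(12) = 104.298 + 88.677 = 192.975 mg/L

192.975 mg/L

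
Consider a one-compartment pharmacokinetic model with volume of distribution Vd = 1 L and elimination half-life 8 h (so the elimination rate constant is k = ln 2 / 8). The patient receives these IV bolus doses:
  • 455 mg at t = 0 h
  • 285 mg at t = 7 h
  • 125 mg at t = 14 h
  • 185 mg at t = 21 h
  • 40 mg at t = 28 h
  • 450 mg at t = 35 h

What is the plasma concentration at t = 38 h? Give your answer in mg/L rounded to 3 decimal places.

k = ln 2 / 8 = 0.08664 per h
Dose 1 (455 mg at t=0 h): 455·exp(−0.08664·38) = 16.909 mg/L
Dose 2 (285 mg at t=7 h): 285·exp(−0.08664·31) = 19.425 mg/L
Dose 3 (125 mg at t=14 h): 125·exp(−0.08664·24) = 15.625 mg/L
Dose 4 (185 mg at t=21 h): 185·exp(−0.08664·17) = 42.411 mg/L
Dose 5 (40 mg at t=28 h): 40·exp(−0.08664·10) = 16.818 mg/L
Dose 6 (450 mg at t=35 h): 450·exp(−0.08664·3) = 346.997 mg/L
C(38) = 16.909 + 19.425 + 15.625 + 42.411 + 16.818 + 346.997 = 458.186 mg/L

458.186 mg/L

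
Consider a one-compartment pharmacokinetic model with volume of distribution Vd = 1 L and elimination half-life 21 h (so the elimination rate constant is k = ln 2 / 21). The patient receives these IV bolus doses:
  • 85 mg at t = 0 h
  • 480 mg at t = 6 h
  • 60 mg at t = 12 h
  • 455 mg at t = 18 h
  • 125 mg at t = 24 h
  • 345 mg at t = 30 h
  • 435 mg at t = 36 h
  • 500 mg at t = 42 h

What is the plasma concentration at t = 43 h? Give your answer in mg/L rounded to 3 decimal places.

k = ln 2 / 21 = 0.03301 per h
Dose 1 (85 mg at t=0 h): 85·exp(−0.03301·43) = 20.560 mg/L
Dose 2 (480 mg at t=6 h): 480·exp(−0.03301·37) = 141.532 mg/L
Dose 3 (60 mg at t=12 h): 60·exp(−0.03301·31) = 21.566 mg/L
Dose 4 (455 mg at t=18 h): 455·exp(−0.03301·25) = 199.362 mg/L
Dose 5 (125 mg at t=24 h): 125·exp(−0.03301·19) = 66.765 mg/L
Dose 6 (345 mg at t=30 h): 345·exp(−0.03301·13) = 224.630 mg/L
Dose 7 (435 mg at t=36 h): 435·exp(−0.03301·7) = 345.260 mg/L
Dose 8 (500 mg at t=42 h): 500·exp(−0.03301·1) = 483.766 mg/L
C(43) = 20.560 + 141.532 + 21.566 + 199.362 + 66.765 + 224.630 + 345.260 + 483.766 = 1503.441 mg/L

1503.441 mg/L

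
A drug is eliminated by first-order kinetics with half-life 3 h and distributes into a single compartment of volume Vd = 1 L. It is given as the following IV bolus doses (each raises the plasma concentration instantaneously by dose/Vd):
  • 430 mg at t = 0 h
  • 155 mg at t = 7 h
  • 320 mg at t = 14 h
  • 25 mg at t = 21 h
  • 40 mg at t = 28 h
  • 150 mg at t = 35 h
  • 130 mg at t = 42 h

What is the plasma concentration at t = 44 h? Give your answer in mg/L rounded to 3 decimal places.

k = ln 2 / 3 = 0.23105 per h
Dose 1 (430 mg at t=0 h): 430·exp(−0.23105·44) = 0.017 mg/L
Dose 2 (155 mg at t=7 h): 155·exp(−0.23105·37) = 0.030 mg/L
Dose 3 (320 mg at t=14 h): 320·exp(−0.23105·30) = 0.313 mg/L
Dose 4 (25 mg at t=21 h): 25·exp(−0.23105·23) = 0.123 mg/L
Dose 5 (40 mg at t=28 h): 40·exp(−0.23105·16) = 0.992 mg/L
Dose 6 (150 mg at t=35 h): 150·exp(−0.23105·9) = 18.750 mg/L
Dose 7 (130 mg at t=42 h): 130·exp(−0.23105·2) = 81.895 mg/L
C(44) = 0.017 + 0.030 + 0.313 + 0.123 + 0.992 + 18.750 + 81.895 = 102.119 mg/L

102.119 mg/L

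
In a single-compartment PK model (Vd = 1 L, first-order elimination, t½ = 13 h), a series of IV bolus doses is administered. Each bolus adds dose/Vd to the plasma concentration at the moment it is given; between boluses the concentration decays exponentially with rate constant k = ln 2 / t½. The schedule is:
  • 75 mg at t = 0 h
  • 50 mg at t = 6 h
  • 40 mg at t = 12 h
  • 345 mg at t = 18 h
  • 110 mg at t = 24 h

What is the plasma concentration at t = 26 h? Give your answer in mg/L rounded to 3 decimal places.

378.999 mg/L

k = ln 2 / 13 = 0.05332 per h
Dose 1 (75 mg at t=0 h): 75·exp(−0.05332·26) = 18.750 mg/L
Dose 2 (50 mg at t=6 h): 50·exp(−0.05332·20) = 17.213 mg/L
Dose 3 (40 mg at t=12 h): 40·exp(−0.05332·14) = 18.962 mg/L
Dose 4 (345 mg at t=18 h): 345·exp(−0.05332·8) = 225.201 mg/L
Dose 5 (110 mg at t=24 h): 110·exp(−0.05332·2) = 98.874 mg/L
C(26) = 18.750 + 17.213 + 18.962 + 225.201 + 98.874 = 378.999 mg/L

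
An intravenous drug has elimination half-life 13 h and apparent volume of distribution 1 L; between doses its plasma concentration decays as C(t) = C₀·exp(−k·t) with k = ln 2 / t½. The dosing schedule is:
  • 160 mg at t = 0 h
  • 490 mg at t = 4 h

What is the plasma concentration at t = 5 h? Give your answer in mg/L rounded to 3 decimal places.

k = ln 2 / 13 = 0.05332 per h
Dose 1 (160 mg at t=0 h): 160·exp(−0.05332·5) = 122.557 mg/L
Dose 2 (490 mg at t=4 h): 490·exp(−0.05332·1) = 464.558 mg/L
C(5) = 122.557 + 464.558 = 587.115 mg/L

587.115 mg/L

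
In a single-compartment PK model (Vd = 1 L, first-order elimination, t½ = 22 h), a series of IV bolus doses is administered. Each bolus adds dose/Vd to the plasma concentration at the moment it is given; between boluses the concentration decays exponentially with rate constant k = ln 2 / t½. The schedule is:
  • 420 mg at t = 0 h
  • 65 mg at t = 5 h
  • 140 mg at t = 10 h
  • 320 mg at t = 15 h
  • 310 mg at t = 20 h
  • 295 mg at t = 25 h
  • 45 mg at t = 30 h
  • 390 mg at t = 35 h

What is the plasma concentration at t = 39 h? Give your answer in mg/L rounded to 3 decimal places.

1089.416 mg/L

k = ln 2 / 22 = 0.03151 per h
Dose 1 (420 mg at t=0 h): 420·exp(−0.03151·39) = 122.915 mg/L
Dose 2 (65 mg at t=5 h): 65·exp(−0.03151·34) = 22.268 mg/L
Dose 3 (140 mg at t=10 h): 140·exp(−0.03151·29) = 56.146 mg/L
Dose 4 (320 mg at t=15 h): 320·exp(−0.03151·24) = 150.229 mg/L
Dose 5 (310 mg at t=20 h): 310·exp(−0.03151·19) = 170.365 mg/L
Dose 6 (295 mg at t=25 h): 295·exp(−0.03151·14) = 189.783 mg/L
Dose 7 (45 mg at t=30 h): 45·exp(−0.03151·9) = 33.889 mg/L
Dose 8 (390 mg at t=35 h): 390·exp(−0.03151·4) = 343.821 mg/L
C(39) = 122.915 + 22.268 + 56.146 + 150.229 + 170.365 + 189.783 + 33.889 + 343.821 = 1089.416 mg/L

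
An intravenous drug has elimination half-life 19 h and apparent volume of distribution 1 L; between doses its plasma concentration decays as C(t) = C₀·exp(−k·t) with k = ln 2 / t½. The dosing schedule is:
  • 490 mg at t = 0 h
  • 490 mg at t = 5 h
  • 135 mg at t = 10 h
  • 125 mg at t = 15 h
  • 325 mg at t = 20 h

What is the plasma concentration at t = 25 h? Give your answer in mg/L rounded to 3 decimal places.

868.765 mg/L

k = ln 2 / 19 = 0.03648 per h
Dose 1 (490 mg at t=0 h): 490·exp(−0.03648·25) = 196.836 mg/L
Dose 2 (490 mg at t=5 h): 490·exp(−0.03648·20) = 236.223 mg/L
Dose 3 (135 mg at t=10 h): 135·exp(−0.03648·15) = 78.105 mg/L
Dose 4 (125 mg at t=15 h): 125·exp(−0.03648·10) = 86.791 mg/L
Dose 5 (325 mg at t=20 h): 325·exp(−0.03648·5) = 270.810 mg/L
C(25) = 196.836 + 236.223 + 78.105 + 86.791 + 270.810 = 868.765 mg/L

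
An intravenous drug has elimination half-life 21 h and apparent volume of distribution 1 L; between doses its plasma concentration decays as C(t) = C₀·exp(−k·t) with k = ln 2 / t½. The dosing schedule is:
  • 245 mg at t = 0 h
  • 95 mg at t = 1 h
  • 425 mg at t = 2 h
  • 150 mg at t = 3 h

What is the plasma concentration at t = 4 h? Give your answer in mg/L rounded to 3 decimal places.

843.721 mg/L

k = ln 2 / 21 = 0.03301 per h
Dose 1 (245 mg at t=0 h): 245·exp(−0.03301·4) = 214.698 mg/L
Dose 2 (95 mg at t=1 h): 95·exp(−0.03301·3) = 86.044 mg/L
Dose 3 (425 mg at t=2 h): 425·exp(−0.03301·2) = 397.850 mg/L
Dose 4 (150 mg at t=3 h): 150·exp(−0.03301·1) = 145.130 mg/L
C(4) = 214.698 + 86.044 + 397.850 + 145.130 = 843.721 mg/L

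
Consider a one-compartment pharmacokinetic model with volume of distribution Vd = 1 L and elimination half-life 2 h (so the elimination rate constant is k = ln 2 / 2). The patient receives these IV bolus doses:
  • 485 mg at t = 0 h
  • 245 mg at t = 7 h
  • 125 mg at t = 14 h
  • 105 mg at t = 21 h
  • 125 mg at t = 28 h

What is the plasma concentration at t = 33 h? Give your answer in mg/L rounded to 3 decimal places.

k = ln 2 / 2 = 0.34657 per h
Dose 1 (485 mg at t=0 h): 485·exp(−0.34657·33) = 0.005 mg/L
Dose 2 (245 mg at t=7 h): 245·exp(−0.34657·26) = 0.030 mg/L
Dose 3 (125 mg at t=14 h): 125·exp(−0.34657·19) = 0.173 mg/L
Dose 4 (105 mg at t=21 h): 105·exp(−0.34657·12) = 1.641 mg/L
Dose 5 (125 mg at t=28 h): 125·exp(−0.34657·5) = 22.097 mg/L
C(33) = 0.005 + 0.030 + 0.173 + 1.641 + 22.097 = 23.945 mg/L

23.945 mg/L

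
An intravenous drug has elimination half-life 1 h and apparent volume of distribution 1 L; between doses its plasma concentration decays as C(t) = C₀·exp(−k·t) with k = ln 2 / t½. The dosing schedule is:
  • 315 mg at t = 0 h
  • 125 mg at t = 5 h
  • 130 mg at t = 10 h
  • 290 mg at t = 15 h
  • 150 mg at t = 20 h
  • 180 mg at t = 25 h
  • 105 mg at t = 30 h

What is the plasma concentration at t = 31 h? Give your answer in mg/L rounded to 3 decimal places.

k = ln 2 / 1 = 0.69315 per h
Dose 1 (315 mg at t=0 h): 315·exp(−0.69315·31) = 0.000 mg/L
Dose 2 (125 mg at t=5 h): 125·exp(−0.69315·26) = 0.000 mg/L
Dose 3 (130 mg at t=10 h): 130·exp(−0.69315·21) = 0.000 mg/L
Dose 4 (290 mg at t=15 h): 290·exp(−0.69315·16) = 0.004 mg/L
Dose 5 (150 mg at t=20 h): 150·exp(−0.69315·11) = 0.073 mg/L
Dose 6 (180 mg at t=25 h): 180·exp(−0.69315·6) = 2.813 mg/L
Dose 7 (105 mg at t=30 h): 105·exp(−0.69315·1) = 52.500 mg/L
C(31) = 0.000 + 0.000 + 0.000 + 0.004 + 0.073 + 2.813 + 52.500 = 55.390 mg/L

55.390 mg/L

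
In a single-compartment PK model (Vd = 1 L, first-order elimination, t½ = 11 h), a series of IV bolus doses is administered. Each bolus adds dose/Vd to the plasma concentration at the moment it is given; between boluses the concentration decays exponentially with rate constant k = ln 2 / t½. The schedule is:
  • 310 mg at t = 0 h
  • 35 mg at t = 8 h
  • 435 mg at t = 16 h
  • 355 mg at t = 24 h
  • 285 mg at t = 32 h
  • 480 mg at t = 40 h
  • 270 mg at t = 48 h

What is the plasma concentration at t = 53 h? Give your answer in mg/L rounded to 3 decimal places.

596.895 mg/L

k = ln 2 / 11 = 0.06301 per h
Dose 1 (310 mg at t=0 h): 310·exp(−0.06301·53) = 10.989 mg/L
Dose 2 (35 mg at t=8 h): 35·exp(−0.06301·45) = 2.054 mg/L
Dose 3 (435 mg at t=16 h): 435·exp(−0.06301·37) = 42.260 mg/L
Dose 4 (355 mg at t=24 h): 355·exp(−0.06301·29) = 57.096 mg/L
Dose 5 (285 mg at t=32 h): 285·exp(−0.06301·21) = 75.884 mg/L
Dose 6 (480 mg at t=40 h): 480·exp(−0.06301·13) = 211.582 mg/L
Dose 7 (270 mg at t=48 h): 270·exp(−0.06301·5) = 197.030 mg/L
C(53) = 10.989 + 2.054 + 42.260 + 57.096 + 75.884 + 211.582 + 197.030 = 596.895 mg/L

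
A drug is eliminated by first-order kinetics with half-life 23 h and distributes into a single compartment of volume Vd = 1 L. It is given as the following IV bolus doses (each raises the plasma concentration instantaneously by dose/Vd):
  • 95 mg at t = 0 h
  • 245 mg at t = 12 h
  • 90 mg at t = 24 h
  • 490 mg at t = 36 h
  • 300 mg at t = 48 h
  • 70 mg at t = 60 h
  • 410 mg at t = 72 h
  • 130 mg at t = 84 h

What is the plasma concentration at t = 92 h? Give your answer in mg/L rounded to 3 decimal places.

k = ln 2 / 23 = 0.03014 per h
Dose 1 (95 mg at t=0 h): 95·exp(−0.03014·92) = 5.938 mg/L
Dose 2 (245 mg at t=12 h): 245·exp(−0.03014·80) = 21.984 mg/L
Dose 3 (90 mg at t=24 h): 90·exp(−0.03014·68) = 11.594 mg/L
Dose 4 (490 mg at t=36 h): 490·exp(−0.03014·56) = 90.626 mg/L
Dose 5 (300 mg at t=48 h): 300·exp(−0.03014·44) = 79.660 mg/L
Dose 6 (70 mg at t=60 h): 70·exp(−0.03014·32) = 26.685 mg/L
Dose 7 (410 mg at t=72 h): 410·exp(−0.03014·20) = 224.398 mg/L
Dose 8 (130 mg at t=84 h): 130·exp(−0.03014·8) = 102.150 mg/L
C(92) = 5.938 + 21.984 + 11.594 + 90.626 + 79.660 + 26.685 + 224.398 + 102.150 = 563.034 mg/L

563.034 mg/L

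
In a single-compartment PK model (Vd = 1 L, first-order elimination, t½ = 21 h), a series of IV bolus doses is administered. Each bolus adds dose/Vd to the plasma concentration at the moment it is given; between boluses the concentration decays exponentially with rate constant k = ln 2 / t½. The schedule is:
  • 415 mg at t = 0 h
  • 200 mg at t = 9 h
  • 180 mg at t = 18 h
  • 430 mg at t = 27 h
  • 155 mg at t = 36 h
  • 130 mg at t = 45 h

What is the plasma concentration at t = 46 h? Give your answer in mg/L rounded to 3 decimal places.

k = ln 2 / 21 = 0.03301 per h
Dose 1 (415 mg at t=0 h): 415·exp(−0.03301·46) = 90.918 mg/L
Dose 2 (200 mg at t=9 h): 200·exp(−0.03301·37) = 58.972 mg/L
Dose 3 (180 mg at t=18 h): 180·exp(−0.03301·28) = 71.433 mg/L
Dose 4 (430 mg at t=27 h): 430·exp(−0.03301·19) = 229.672 mg/L
Dose 5 (155 mg at t=36 h): 155·exp(−0.03301·10) = 111.425 mg/L
Dose 6 (130 mg at t=45 h): 130·exp(−0.03301·1) = 125.779 mg/L
C(46) = 90.918 + 58.972 + 71.433 + 229.672 + 111.425 + 125.779 = 688.199 mg/L

688.199 mg/L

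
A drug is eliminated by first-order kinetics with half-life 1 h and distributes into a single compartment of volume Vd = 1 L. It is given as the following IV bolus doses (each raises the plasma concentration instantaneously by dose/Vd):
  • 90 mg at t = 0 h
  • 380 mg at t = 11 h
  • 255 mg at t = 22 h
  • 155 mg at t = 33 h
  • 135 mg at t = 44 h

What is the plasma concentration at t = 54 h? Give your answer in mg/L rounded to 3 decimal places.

k = ln 2 / 1 = 0.69315 per h
Dose 1 (90 mg at t=0 h): 90·exp(−0.69315·54) = 0.000 mg/L
Dose 2 (380 mg at t=11 h): 380·exp(−0.69315·43) = 0.000 mg/L
Dose 3 (255 mg at t=22 h): 255·exp(−0.69315·32) = 0.000 mg/L
Dose 4 (155 mg at t=33 h): 155·exp(−0.69315·21) = 0.000 mg/L
Dose 5 (135 mg at t=44 h): 135·exp(−0.69315·10) = 0.132 mg/L
C(54) = 0.000 + 0.000 + 0.000 + 0.000 + 0.132 = 0.132 mg/L

0.132 mg/L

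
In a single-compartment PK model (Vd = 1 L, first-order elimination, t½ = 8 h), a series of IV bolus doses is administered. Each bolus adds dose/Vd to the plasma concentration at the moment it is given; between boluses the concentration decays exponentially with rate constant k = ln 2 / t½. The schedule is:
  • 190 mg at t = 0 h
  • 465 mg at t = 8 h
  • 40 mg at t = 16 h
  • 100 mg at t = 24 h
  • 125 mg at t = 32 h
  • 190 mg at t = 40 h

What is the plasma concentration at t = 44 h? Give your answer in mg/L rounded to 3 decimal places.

224.506 mg/L

k = ln 2 / 8 = 0.08664 per h
Dose 1 (190 mg at t=0 h): 190·exp(−0.08664·44) = 4.198 mg/L
Dose 2 (465 mg at t=8 h): 465·exp(−0.08664·36) = 20.550 mg/L
Dose 3 (40 mg at t=16 h): 40·exp(−0.08664·28) = 3.536 mg/L
Dose 4 (100 mg at t=24 h): 100·exp(−0.08664·20) = 17.678 mg/L
Dose 5 (125 mg at t=32 h): 125·exp(−0.08664·12) = 44.194 mg/L
Dose 6 (190 mg at t=40 h): 190·exp(−0.08664·4) = 134.350 mg/L
C(44) = 4.198 + 20.550 + 3.536 + 17.678 + 44.194 + 134.350 = 224.506 mg/L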